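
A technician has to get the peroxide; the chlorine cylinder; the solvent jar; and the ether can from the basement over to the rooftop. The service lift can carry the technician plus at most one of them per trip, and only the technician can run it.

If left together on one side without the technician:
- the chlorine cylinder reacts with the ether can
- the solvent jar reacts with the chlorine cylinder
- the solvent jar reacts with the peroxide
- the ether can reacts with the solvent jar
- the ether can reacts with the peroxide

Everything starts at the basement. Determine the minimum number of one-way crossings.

Whatever the first load, the items left behind include a forbidden pair without the technician. No opening move is safe, so no plan exists.

impossible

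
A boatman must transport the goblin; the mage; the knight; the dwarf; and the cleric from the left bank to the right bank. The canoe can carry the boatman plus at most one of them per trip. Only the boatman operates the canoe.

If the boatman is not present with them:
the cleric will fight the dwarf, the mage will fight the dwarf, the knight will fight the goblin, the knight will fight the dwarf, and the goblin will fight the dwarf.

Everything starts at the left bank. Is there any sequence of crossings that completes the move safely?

Whatever the first load, the items left behind include a forbidden pair without the boatman. No opening move is safe, so no plan exists.

No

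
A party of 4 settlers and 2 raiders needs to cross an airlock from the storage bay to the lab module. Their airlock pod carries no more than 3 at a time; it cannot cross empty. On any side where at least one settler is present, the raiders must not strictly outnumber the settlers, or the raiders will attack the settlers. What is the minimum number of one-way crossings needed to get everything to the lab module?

Counting alone: each trip to the lab module takes at most 3 across and each return brings at least 1 back, so after t trips out (and t−1 returns) at most 3t − (t−1) of the 6 are across; that first reaches 6 at t = 3, so at least 5 crossings are needed.
The plan below uses exactly 5 crossings, so it is optimal:
1. 2 raiders → the lab module.  (the storage bay: 4S 0R; the lab module: 0S 2R)
2. 1 raider ← the storage bay.  (the storage bay: 4S 1R; the lab module: 0S 1R)
3. 2 settlers and 1 raider → the lab module.  (the storage bay: 2S 0R; the lab module: 2S 2R)
4. 1 raider ← the storage bay.  (the storage bay: 2S 1R; the lab module: 2S 1R)
5. 2 settlers and 1 raider → the lab module.  (the storage bay: 0S 0R; the lab module: 4S 2R)

5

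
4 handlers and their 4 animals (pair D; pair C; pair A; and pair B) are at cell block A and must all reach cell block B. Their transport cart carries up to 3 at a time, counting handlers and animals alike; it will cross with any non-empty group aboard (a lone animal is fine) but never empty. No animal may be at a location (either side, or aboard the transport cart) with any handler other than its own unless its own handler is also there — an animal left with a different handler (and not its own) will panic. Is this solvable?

1. animal D and handler D cross → cell block B.
2. handler D crosses ← cell block A.
3. animal C, handler C, and handler D cross → cell block B.
4. animal D and handler D cross ← cell block A.
5. handler A, handler B, and handler D cross → cell block B.
6. animal C crosses ← cell block A.
7. animal C and animal D cross → cell block B.
8. animal D crosses ← cell block A.
9. animal A, animal B, and animal D cross → cell block B.

Yes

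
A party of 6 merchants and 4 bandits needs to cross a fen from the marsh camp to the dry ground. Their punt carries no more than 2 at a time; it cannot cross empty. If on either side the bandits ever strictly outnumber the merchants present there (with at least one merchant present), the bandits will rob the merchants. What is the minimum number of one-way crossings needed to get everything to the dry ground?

17

Counting alone: each trip to the dry ground takes at most 2 across and each return brings at least 1 back, so after t trips out (and t−1 returns) at most 2t − (t−1) of the 10 are across; that first reaches 10 at t = 9, so at least 17 crossings are needed.
The plan below uses exactly 17 crossings, so it is optimal:
1. 2 bandits → the dry ground.  (the marsh camp: 6M 2B; the dry ground: 0M 2B)
2. 1 bandit ← the marsh camp.  (the marsh camp: 6M 3B; the dry ground: 0M 1B)
3. 2 bandits → the dry ground.  (the marsh camp: 6M 1B; the dry ground: 0M 3B)
4. 1 bandit ← the marsh camp.  (the marsh camp: 6M 2B; the dry ground: 0M 2B)
5. 2 merchants → the dry ground.  (the marsh camp: 4M 2B; the dry ground: 2M 2B)
6. 1 bandit ← the marsh camp.  (the marsh camp: 4M 3B; the dry ground: 2M 1B)
7. 1 merchant and 1 bandit → the dry ground.  (the marsh camp: 3M 2B; the dry ground: 3M 2B)
8. 1 bandit ← the marsh camp.  (the marsh camp: 3M 3B; the dry ground: 3M 1B)
9. 2 bandits → the dry ground.  (the marsh camp: 3M 1B; the dry ground: 3M 3B)
10. 1 bandit ← the marsh camp.  (the marsh camp: 3M 2B; the dry ground: 3M 2B)
11. 1 merchant and 1 bandit → the dry ground.  (the marsh camp: 2M 1B; the dry ground: 4M 3B)
12. 1 bandit ← the marsh camp.  (the marsh camp: 2M 2B; the dry ground: 4M 2B)
13. 2 bandits → the dry ground.  (the marsh camp: 2M 0B; the dry ground: 4M 4B)
14. 1 bandit ← the marsh camp.  (the marsh camp: 2M 1B; the dry ground: 4M 3B)
15. 1 merchant and 1 bandit → the dry ground.  (the marsh camp: 1M 0B; the dry ground: 5M 4B)
16. 1 bandit ← the marsh camp.  (the marsh camp: 1M 1B; the dry ground: 5M 3B)
17. 1 merchant and 1 bandit → the dry ground.  (the marsh camp: 0M 0B; the dry ground: 6M 4B)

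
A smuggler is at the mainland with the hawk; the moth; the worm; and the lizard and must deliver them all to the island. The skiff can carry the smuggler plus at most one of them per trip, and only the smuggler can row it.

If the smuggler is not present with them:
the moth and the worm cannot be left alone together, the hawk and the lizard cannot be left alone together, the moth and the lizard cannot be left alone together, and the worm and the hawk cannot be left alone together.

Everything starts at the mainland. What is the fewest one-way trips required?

Whatever the first load, the items left behind include a forbidden pair without the smuggler. No opening move is safe, so no plan exists.

impossible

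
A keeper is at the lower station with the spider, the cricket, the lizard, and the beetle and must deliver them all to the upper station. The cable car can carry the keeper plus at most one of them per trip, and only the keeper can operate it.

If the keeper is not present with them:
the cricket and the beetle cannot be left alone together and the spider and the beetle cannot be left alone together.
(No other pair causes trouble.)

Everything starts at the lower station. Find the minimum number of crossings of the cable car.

Counting alone: the keeper can take at most 1 across per trip to the upper station, so moving all 4 needs at least 4 loaded trips out, with a return between consecutive ones — at least 7 crossings.
The safety rule pushes this higher. Following every safe sequence of crossings, the most of the 4 that can be at the upper station as the cable car arrives there on crossing 7 is 3 — never all 4.
So no plan with fewer than 9 crossings exists, and this one achieves 9:
1. Keeper goes to the upper station with the beetle.
2. Keeper goes back to the lower station alone.
3. Keeper goes to the upper station with the spider.
4. Keeper goes back to the lower station with the beetle.
5. Keeper goes to the upper station with the cricket.
6. Keeper goes back to the lower station alone.
7. Keeper goes to the upper station with the lizard.
8. Keeper goes back to the lower station alone.
9. Keeper goes to the upper station with the beetle.

9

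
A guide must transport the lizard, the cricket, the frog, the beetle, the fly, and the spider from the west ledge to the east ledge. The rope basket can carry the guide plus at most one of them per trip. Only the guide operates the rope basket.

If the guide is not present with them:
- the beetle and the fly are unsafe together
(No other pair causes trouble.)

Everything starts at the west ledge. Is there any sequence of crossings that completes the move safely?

1. Guide goes to the east ledge with the beetle.
2. Guide goes back to the west ledge alone.
3. Guide goes to the east ledge with the lizard.
4. Guide goes back to the west ledge alone.
5. Guide goes to the east ledge with the cricket.
6. Guide goes back to the west ledge alone.
7. Guide goes to the east ledge with the frog.
8. Guide goes back to the west ledge alone.
9. Guide goes to the east ledge with the spider.
10. Guide goes back to the west ledge alone.
11. Guide goes to the east ledge with the fly.

Yes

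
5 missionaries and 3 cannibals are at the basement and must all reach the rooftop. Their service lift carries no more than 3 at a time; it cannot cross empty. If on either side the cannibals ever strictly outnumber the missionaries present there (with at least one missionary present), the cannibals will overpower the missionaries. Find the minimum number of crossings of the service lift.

Counting alone: each trip to the rooftop takes at most 3 across and each return brings at least 1 back, so after t trips out (and t−1 returns) at most 3t − (t−1) of the 8 are across; that first reaches 8 at t = 4, so at least 7 crossings are needed.
The plan below uses exactly 7 crossings, so it is optimal:
1. 2 cannibals → the rooftop.  (the basement: 5M 1C; the rooftop: 0M 2C)
2. 1 cannibal ← the basement.  (the basement: 5M 2C; the rooftop: 0M 1C)
3. 2 missionaries and 1 cannibal → the rooftop.  (the basement: 3M 1C; the rooftop: 2M 2C)
4. 1 cannibal ← the basement.  (the basement: 3M 2C; the rooftop: 2M 1C)
5. 1 missionary and 2 cannibals → the rooftop.  (the basement: 2M 0C; the rooftop: 3M 3C)
6. 1 cannibal ← the basement.  (the basement: 2M 1C; the rooftop: 3M 2C)
7. 2 missionaries and 1 cannibal → the rooftop.  (the basement: 0M 0C; the rooftop: 5M 3C)

7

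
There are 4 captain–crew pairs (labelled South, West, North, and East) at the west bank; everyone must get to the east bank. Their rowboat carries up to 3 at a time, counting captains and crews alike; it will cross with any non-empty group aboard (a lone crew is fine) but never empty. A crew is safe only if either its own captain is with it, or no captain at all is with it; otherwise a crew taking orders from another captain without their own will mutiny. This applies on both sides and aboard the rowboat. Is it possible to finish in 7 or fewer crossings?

Counting alone: each trip to the east bank takes at most 3 across and each return brings at least 1 back, so after t trips out (and t−1 returns) at most 3t − (t−1) of the 8 are across; that first reaches 8 at t = 4, so at least 7 crossings are needed.
The safety rule pushes this higher. Following every safe sequence of crossings, the most of the 8 that can be at the east bank as the rowboat arrives there on crossing 7 is 7 — never all 8.
So the move cannot be finished within 7 crossings. (The shortest complete plan takes 9:)
1. captain South and crew South cross → the east bank.
2. captain South crosses ← the west bank.
3. captain South, captain West, and crew West cross → the east bank.
4. captain South and crew South cross ← the west bank.
5. captain East, captain North, and captain South cross → the east bank.
6. crew West crosses ← the west bank.
7. crew South and crew West cross → the east bank.
8. crew South crosses ← the west bank.
9. crew East, crew North, and crew South cross → the east bank.

No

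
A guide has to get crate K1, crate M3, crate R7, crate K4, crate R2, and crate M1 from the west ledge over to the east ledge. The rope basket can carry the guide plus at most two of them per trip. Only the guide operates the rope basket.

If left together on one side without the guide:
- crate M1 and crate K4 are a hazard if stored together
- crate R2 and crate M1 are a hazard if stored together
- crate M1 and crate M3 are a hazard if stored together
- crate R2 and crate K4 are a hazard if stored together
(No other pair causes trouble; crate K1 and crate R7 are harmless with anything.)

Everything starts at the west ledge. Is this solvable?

1. Guide goes to the east ledge with crate K4 and crate M1.
2. Guide goes back to the west ledge with crate K4.
3. Guide goes to the east ledge with crate K1 and crate K4.
4. Guide goes back to the west ledge with crate K4.
5. Guide goes to the east ledge with crate K4 and crate M3.
6. Guide goes back to the west ledge with crate M1.
7. Guide goes to the east ledge with crate R2 and crate R7.
8. Guide goes back to the west ledge with crate K4.
9. Guide goes to the east ledge with crate K4 and crate M1.

Yes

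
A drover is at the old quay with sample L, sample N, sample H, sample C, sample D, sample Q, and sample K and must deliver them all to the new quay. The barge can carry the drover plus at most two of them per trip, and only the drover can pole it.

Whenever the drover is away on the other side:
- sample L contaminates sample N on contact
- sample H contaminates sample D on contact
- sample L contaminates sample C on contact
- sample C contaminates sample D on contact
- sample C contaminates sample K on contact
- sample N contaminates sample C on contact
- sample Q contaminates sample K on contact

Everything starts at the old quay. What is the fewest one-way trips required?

impossible

Whatever the first load, the items left behind include a forbidden pair without the drover. No opening move is safe, so no plan exists.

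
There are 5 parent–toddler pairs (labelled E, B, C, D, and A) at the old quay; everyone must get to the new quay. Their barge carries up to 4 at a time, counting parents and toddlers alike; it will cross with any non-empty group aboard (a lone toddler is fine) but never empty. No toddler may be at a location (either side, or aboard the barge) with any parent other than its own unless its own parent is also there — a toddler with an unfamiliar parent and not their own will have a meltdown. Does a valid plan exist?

1. parent E and toddler E cross → the new quay.
2. parent E crosses ← the old quay.
3. toddler A, toddler B, toddler C, and toddler D cross → the new quay.
4. toddler E crosses ← the old quay.
5. parent A, parent B, parent C, and parent D cross → the new quay.
6. parent B and toddler B cross ← the old quay.
7. parent B, parent E, toddler B, and toddler E cross → the new quay.

Yes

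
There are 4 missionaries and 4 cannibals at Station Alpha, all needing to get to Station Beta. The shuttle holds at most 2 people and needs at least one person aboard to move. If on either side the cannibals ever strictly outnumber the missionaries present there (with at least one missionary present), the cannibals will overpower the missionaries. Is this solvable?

Following every safe sequence of crossings from the start, the most of the 8 that can be at Station Beta as the shuttle arrives there on crossings 1, 3, 5 is 2, 3, 4 respectively; the best ever achieved is 4 of 8.
From crossing 7 on, no configuration arises that was not already reachable earlier: only 11 distinct safe configurations (who is on which side, and where the shuttle is) can ever be reached, none of them has everyone across, and every continuation just revisits them. They are: 0 missionaries + 0 cannibals across (shuttle back at the start); 0 missionaries + 1 cannibal across (shuttle there); 0 missionaries + 1 cannibal across (shuttle back at the start); 0 missionaries + 2 cannibals across (shuttle there); 0 missionaries + 2 cannibals across (shuttle back at the start); 0 missionaries + 3 cannibals across (shuttle there); 0 missionaries + 3 cannibals across (shuttle back at the start); 0 missionaries + 4 cannibals across (shuttle there); 1 missionary + 1 cannibal across (shuttle there); 1 missionary + 1 cannibal across (shuttle back at the start); 2 missionaries + 2 cannibals across (shuttle there). So no valid plan exists.

No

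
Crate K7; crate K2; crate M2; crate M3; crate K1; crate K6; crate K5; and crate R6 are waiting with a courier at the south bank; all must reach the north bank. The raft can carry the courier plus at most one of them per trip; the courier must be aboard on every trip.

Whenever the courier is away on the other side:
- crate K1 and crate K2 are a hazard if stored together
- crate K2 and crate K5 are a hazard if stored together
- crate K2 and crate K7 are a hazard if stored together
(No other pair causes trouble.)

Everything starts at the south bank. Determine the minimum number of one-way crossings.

Following every safe sequence of crossings from the start, the most of the 8 that can be at the north bank as the raft arrives there on crossings 1, 3, 5, 7, 9, 11 is 1, 2, 3, 4, 5, 6 respectively; the best ever achieved is 6 of 8.
From crossing 13 on, no configuration arises that was not already reachable earlier: only 144 distinct safe configurations (who is on which side, and where the raft is) can ever be reached, none of them has everyone across, and every continuation just revisits them. So no valid plan exists.

impossible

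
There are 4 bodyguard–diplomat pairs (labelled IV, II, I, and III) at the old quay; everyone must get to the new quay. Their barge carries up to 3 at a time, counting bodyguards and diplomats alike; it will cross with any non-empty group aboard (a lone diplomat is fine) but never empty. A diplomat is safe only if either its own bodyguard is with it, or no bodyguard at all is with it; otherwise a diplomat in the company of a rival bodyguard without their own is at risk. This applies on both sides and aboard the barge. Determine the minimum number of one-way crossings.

9

Counting alone: each trip to the new quay takes at most 3 across and each return brings at least 1 back, so after t trips out (and t−1 returns) at most 3t − (t−1) of the 8 are across; that first reaches 8 at t = 4, so at least 7 crossings are needed.
The safety rule pushes this higher. Following every safe sequence of crossings, the most of the 8 that can be at the new quay as the barge arrives there on crossing 7 is 7 — never all 8.
So no plan with fewer than 9 crossings exists, and this one achieves 9:
1. bodyguard IV and diplomat IV cross → the new quay.
2. bodyguard IV crosses ← the old quay.
3. bodyguard II, bodyguard IV, and diplomat II cross → the new quay.
4. bodyguard IV and diplomat IV cross ← the old quay.
5. bodyguard I, bodyguard III, and bodyguard IV cross → the new quay.
6. diplomat II crosses ← the old quay.
7. diplomat II and diplomat IV cross → the new quay.
8. diplomat IV crosses ← the old quay.
9. diplomat I, diplomat III, and diplomat IV cross → the new quay.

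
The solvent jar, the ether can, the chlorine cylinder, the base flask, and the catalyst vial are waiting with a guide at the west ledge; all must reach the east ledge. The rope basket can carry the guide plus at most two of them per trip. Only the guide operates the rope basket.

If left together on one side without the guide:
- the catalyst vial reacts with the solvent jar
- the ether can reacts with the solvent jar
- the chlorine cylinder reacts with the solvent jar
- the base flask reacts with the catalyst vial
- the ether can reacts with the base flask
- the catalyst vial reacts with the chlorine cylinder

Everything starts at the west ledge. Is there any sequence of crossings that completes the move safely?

No

Whatever the first load, the items left behind include a forbidden pair without the guide. No opening move is safe, so no plan exists.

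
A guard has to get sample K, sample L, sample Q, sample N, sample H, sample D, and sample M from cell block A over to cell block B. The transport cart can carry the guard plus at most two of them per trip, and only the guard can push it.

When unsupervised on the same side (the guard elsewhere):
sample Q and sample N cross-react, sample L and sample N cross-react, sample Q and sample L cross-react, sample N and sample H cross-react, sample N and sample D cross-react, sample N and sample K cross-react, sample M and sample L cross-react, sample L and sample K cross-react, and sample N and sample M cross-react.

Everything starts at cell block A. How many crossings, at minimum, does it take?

impossible

Following every safe sequence of crossings from the start, the most of the 7 that can be at cell block B as the transport cart arrives there on crossings 1, 3, 5, 7 is 2, 3, 4, 5 respectively; the best ever achieved is 5 of 7.
From crossing 9 on, no configuration arises that was not already reachable earlier: only 37 distinct safe configurations (who is on which side, and where the transport cart is) can ever be reached, none of them has everyone across, and every continuation just revisits them. So no valid plan exists.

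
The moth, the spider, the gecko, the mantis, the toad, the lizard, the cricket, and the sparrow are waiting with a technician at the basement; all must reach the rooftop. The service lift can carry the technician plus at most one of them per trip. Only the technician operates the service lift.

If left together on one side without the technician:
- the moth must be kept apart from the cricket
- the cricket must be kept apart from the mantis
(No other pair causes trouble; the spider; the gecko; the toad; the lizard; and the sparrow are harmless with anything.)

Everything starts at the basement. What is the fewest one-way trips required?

Counting alone: the technician can take at most 1 across per trip to the rooftop, so moving all 8 needs at least 8 loaded trips out, with a return between consecutive ones — at least 15 crossings.
The safety rule pushes this higher. Following every safe sequence of crossings, the most of the 8 that can be at the rooftop as the service lift arrives there on crossing 15 is 7 — never all 8.
So no plan with fewer than 17 crossings exists, and this one achieves 17:
1. Technician goes to the rooftop with the cricket.  [the basement: the gecko, the lizard, the mantis, the moth, the sparrow, the spider, the toad | the rooftop: the cricket]
2. Technician goes back to the basement alone.  [the basement: the gecko, the lizard, the mantis, the moth, the sparrow, the spider, the toad | the rooftop: the cricket]
3. Technician goes to the rooftop with the moth.  [the basement: the gecko, the lizard, the mantis, the sparrow, the spider, the toad | the rooftop: the cricket, the moth]
4. Technician goes back to the basement with the cricket.  [the basement: the cricket, the gecko, the lizard, the mantis, the sparrow, the spider, the toad | the rooftop: the moth]
5. Technician goes to the rooftop with the mantis.  [the basement: the cricket, the gecko, the lizard, the sparrow, the spider, the toad | the rooftop: the mantis, the moth]
6. Technician goes back to the basement alone.  [the basement: the cricket, the gecko, the lizard, the sparrow, the spider, the toad | the rooftop: the mantis, the moth]
7. Technician goes to the rooftop with the spider.  [the basement: the cricket, the gecko, the lizard, the sparrow, the toad | the rooftop: the mantis, the moth, the spider]
8. Technician goes back to the basement alone.  [the basement: the cricket, the gecko, the lizard, the sparrow, the toad | the rooftop: the mantis, the moth, the spider]
9. Technician goes to the rooftop with the gecko.  [the basement: the cricket, the lizard, the sparrow, the toad | the rooftop: the gecko, the mantis, the moth, the spider]
10. Technician goes back to the basement alone.  [the basement: the cricket, the lizard, the sparrow, the toad | the rooftop: the gecko, the mantis, the moth, the spider]
11. Technician goes to the rooftop with the toad.  [the basement: the cricket, the lizard, the sparrow | the rooftop: the gecko, the mantis, the moth, the spider, the toad]
12. Technician goes back to the basement alone.  [the basement: the cricket, the lizard, the sparrow | the rooftop: the gecko, the mantis, the moth, the spider, the toad]
13. Technician goes to the rooftop with the lizard.  [the basement: the cricket, the sparrow | the rooftop: the gecko, the lizard, the mantis, the moth, the spider, the toad]
14. Technician goes back to the basement alone.  [the basement: the cricket, the sparrow | the rooftop: the gecko, the lizard, the mantis, the moth, the spider, the toad]
15. Technician goes to the rooftop with the sparrow.  [the basement: the cricket | the rooftop: the gecko, the lizard, the mantis, the moth, the sparrow, the spider, the toad]
16. Technician goes back to the basement alone.  [the basement: the cricket | the rooftop: the gecko, the lizard, the mantis, the moth, the sparrow, the spider, the toad]
17. Technician goes to the rooftop with the cricket.  [the basement: — | the rooftop: the cricket, the gecko, the lizard, the mantis, the moth, the sparrow, the spider, the toad]

17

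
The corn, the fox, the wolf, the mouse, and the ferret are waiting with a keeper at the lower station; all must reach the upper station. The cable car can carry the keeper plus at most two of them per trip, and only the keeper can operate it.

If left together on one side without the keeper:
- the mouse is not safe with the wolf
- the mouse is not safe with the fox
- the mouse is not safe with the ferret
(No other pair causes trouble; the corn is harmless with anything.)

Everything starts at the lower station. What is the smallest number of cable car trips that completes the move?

5

Counting alone: the keeper can take at most 2 across per trip to the upper station, so moving all 5 needs at least 3 loaded trips out, with a return between consecutive ones — at least 5 crossings.
The plan below uses exactly 5 crossings, so it is optimal:
1. Keeper goes to the upper station with the corn and the mouse.
2. Keeper goes back to the lower station alone.
3. Keeper goes to the upper station with the fox and the wolf.
4. Keeper goes back to the lower station with the mouse.
5. Keeper goes to the upper station with the ferret and the mouse.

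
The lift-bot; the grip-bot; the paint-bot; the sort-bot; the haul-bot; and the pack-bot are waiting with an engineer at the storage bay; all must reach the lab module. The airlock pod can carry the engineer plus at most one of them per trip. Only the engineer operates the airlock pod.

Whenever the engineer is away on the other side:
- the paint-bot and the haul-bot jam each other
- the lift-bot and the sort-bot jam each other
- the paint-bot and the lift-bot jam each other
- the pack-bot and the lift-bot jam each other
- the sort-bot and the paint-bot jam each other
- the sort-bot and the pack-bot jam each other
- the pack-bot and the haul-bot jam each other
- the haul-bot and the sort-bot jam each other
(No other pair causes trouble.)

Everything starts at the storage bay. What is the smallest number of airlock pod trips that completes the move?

impossible

Whatever the first load, the items left behind include a forbidden pair without the engineer. No opening move is safe, so no plan exists.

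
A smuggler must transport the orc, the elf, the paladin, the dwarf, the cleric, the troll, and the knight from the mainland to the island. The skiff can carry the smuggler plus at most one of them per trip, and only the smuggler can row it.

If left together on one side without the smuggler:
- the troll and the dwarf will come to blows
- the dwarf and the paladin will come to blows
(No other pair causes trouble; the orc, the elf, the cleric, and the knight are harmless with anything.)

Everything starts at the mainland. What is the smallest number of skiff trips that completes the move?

15

Counting alone: the smuggler can take at most 1 across per trip to the island, so moving all 7 needs at least 7 loaded trips out, with a return between consecutive ones — at least 13 crossings.
The safety rule pushes this higher. Following every safe sequence of crossings, the most of the 7 that can be at the island as the skiff arrives there on crossing 13 is 6 — never all 7.
So no plan with fewer than 15 crossings exists, and this one achieves 15:
1. Smuggler goes to the island with the dwarf.
2. Smuggler goes back to the mainland alone.
3. Smuggler goes to the island with the orc.
4. Smuggler goes back to the mainland alone.
5. Smuggler goes to the island with the elf.
6. Smuggler goes back to the mainland alone.
7. Smuggler goes to the island with the paladin.
8. Smuggler goes back to the mainland with the dwarf.
9. Smuggler goes to the island with the troll.
10. Smuggler goes back to the mainland alone.
11. Smuggler goes to the island with the cleric.
12. Smuggler goes back to the mainland alone.
13. Smuggler goes to the island with the knight.
14. Smuggler goes back to the mainland alone.
15. Smuggler goes to the island with the dwarf.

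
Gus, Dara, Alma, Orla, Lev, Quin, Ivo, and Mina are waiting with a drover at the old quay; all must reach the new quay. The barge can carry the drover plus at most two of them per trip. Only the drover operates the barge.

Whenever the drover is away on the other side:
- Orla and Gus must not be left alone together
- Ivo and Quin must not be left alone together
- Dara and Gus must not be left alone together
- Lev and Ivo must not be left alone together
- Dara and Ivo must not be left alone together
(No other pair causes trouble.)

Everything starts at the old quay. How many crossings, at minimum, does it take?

Counting alone: the drover can take at most 2 across per trip to the new quay, so moving all 8 needs at least 4 loaded trips out, with a return between consecutive ones — at least 7 crossings.
The safety rule pushes this higher. Following every safe sequence of crossings, the most of the 8 that can be at the new quay as the barge arrives there on crossing 7 is 7 — never all 8.
So no plan with fewer than 9 crossings exists, and this one achieves 9:
1. Drover goes to the new quay with Gus and Ivo.
2. Drover goes back to the old quay alone.
3. Drover goes to the new quay with Dara and Orla.
4. Drover goes back to the old quay with Gus and Ivo.
5. Drover goes to the new quay with Lev and Quin.
6. Drover goes back to the old quay alone.
7. Drover goes to the new quay with Alma and Mina.
8. Drover goes back to the old quay alone.
9. Drover goes to the new quay with Gus and Ivo.

9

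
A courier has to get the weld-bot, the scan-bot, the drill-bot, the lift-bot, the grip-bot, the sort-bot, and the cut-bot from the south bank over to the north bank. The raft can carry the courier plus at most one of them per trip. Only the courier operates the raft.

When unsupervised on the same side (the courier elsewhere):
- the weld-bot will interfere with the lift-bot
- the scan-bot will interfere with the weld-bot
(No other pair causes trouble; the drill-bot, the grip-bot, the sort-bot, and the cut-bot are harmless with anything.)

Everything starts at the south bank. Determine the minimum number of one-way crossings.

15

Counting alone: the courier can take at most 1 across per trip to the north bank, so moving all 7 needs at least 7 loaded trips out, with a return between consecutive ones — at least 13 crossings.
The safety rule pushes this higher. Following every safe sequence of crossings, the most of the 7 that can be at the north bank as the raft arrives there on crossing 13 is 6 — never all 7.
So no plan with fewer than 15 crossings exists, and this one achieves 15:
1. Courier goes to the north bank with the weld-bot.
2. Courier goes back to the south bank alone.
3. Courier goes to the north bank with the scan-bot.
4. Courier goes back to the south bank with the weld-bot.
5. Courier goes to the north bank with the lift-bot.
6. Courier goes back to the south bank alone.
7. Courier goes to the north bank with the drill-bot.
8. Courier goes back to the south bank alone.
9. Courier goes to the north bank with the grip-bot.
10. Courier goes back to the south bank alone.
11. Courier goes to the north bank with the sort-bot.
12. Courier goes back to the south bank alone.
13. Courier goes to the north bank with the cut-bot.
14. Courier goes back to the south bank alone.
15. Courier goes to the north bank with the weld-bot.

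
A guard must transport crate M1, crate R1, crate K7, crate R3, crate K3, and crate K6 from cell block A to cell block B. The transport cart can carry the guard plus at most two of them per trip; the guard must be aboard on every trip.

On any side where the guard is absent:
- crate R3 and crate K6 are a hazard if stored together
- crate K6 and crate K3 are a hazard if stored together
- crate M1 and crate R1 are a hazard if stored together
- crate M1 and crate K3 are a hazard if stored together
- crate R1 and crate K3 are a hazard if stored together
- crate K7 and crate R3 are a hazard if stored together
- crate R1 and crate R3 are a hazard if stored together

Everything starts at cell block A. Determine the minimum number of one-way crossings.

impossible

Whatever the first load, the items left behind include a forbidden pair without the guard. No opening move is safe, so no plan exists.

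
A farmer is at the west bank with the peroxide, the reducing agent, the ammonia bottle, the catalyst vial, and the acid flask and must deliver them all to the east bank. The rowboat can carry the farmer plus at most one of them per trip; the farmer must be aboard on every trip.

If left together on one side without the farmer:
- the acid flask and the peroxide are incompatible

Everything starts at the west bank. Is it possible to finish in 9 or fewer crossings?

Yes — this plan uses 9 crossings (≤ 9):
1. Farmer goes to the east bank with the peroxide.
2. Farmer goes back to the west bank alone.
3. Farmer goes to the east bank with the reducing agent.
4. Farmer goes back to the west bank alone.
5. Farmer goes to the east bank with the ammonia bottle.
6. Farmer goes back to the west bank alone.
7. Farmer goes to the east bank with the catalyst vial.
8. Farmer goes back to the west bank alone.
9. Farmer goes to the east bank with the acid flask.

Yes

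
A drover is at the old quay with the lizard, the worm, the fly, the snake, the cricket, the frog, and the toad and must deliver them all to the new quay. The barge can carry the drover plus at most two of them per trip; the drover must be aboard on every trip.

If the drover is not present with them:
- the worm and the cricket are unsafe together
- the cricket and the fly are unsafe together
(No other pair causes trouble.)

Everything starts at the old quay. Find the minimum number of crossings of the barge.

7

Counting alone: the drover can take at most 2 across per trip to the new quay, so moving all 7 needs at least 4 loaded trips out, with a return between consecutive ones — at least 7 crossings.
The plan below uses exactly 7 crossings, so it is optimal:
1. Drover goes to the new quay with the cricket.  [the old quay: the fly, the frog, the lizard, the snake, the toad, the worm | the new quay: the cricket]
2. Drover goes back to the old quay alone.  [the old quay: the fly, the frog, the lizard, the snake, the toad, the worm | the new quay: the cricket]
3. Drover goes to the new quay with the lizard and the snake.  [the old quay: the fly, the frog, the toad, the worm | the new quay: the cricket, the lizard, the snake]
4. Drover goes back to the old quay alone.  [the old quay: the fly, the frog, the toad, the worm | the new quay: the cricket, the lizard, the snake]
5. Drover goes to the new quay with the frog and the toad.  [the old quay: the fly, the worm | the new quay: the cricket, the frog, the lizard, the snake, the toad]
6. Drover goes back to the old quay alone.  [the old quay: the fly, the worm | the new quay: the cricket, the frog, the lizard, the snake, the toad]
7. Drover goes to the new quay with the fly and the worm.  [the old quay: — | the new quay: the cricket, the fly, the frog, the lizard, the snake, the toad, the worm]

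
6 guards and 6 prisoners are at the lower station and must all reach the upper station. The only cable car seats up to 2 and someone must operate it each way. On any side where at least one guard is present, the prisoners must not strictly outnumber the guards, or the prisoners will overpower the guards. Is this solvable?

No

Following every safe sequence of crossings from the start, the most of the 12 that can be at the upper station as the cable car arrives there on crossings 1, 3, 5, 7, 9 is 2, 3, 4, 5, 6 respectively; the best ever achieved is 6 of 12.
From crossing 11 on, no configuration arises that was not already reachable earlier: only 15 distinct safe configurations (who is on which side, and where the cable car is) can ever be reached, none of them has everyone across, and every continuation just revisits them. They are: 0 guards + 0 prisoners across (cable car back at the start); 0 guards + 1 prisoner across (cable car there); 0 guards + 1 prisoner across (cable car back at the start); 0 guards + 2 prisoners across (cable car there); 0 guards + 2 prisoners across (cable car back at the start); 0 guards + 3 prisoners across (cable car there); 0 guards + 3 prisoners across (cable car back at the start); 0 guards + 4 prisoners across (cable car there); 0 guards + 4 prisoners across (cable car back at the start); 0 guards + 5 prisoners across (cable car there); 0 guards + 5 prisoners across (cable car back at the start); 0 guards + 6 prisoners across (cable car there); 1 guard + 1 prisoner across (cable car there); 1 guard + 1 prisoner across (cable car back at the start); 2 guards + 2 prisoners across (cable car there). So no valid plan exists.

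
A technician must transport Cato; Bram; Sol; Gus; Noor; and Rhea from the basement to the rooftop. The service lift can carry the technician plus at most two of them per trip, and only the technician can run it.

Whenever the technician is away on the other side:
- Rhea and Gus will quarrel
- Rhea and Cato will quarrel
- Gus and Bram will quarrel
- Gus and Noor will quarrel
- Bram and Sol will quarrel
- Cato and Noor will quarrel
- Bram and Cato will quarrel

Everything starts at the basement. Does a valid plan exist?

No

Whatever the first load, the items left behind include a forbidden pair without the technician. No opening move is safe, so no plan exists.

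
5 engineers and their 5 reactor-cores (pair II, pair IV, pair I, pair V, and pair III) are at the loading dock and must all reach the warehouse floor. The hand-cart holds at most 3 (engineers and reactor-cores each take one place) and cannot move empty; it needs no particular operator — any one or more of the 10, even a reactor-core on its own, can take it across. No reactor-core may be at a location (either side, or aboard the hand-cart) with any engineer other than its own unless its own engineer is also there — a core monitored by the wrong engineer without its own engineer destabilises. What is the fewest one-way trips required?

Counting alone: each trip to the warehouse floor takes at most 3 across and each return brings at least 1 back, so after t trips out (and t−1 returns) at most 3t − (t−1) of the 10 are across; that first reaches 10 at t = 5, so at least 9 crossings are needed.
The safety rule pushes this higher. Following every safe sequence of crossings, the most of the 10 that can be at the warehouse floor as the hand-cart arrives there on crossing 9 is 9 — never all 10.
So no plan with fewer than 11 crossings exists, and this one achieves 11:
1. engineer II and reactor-core II cross → the warehouse floor.
2. engineer II crosses ← the loading dock.
3. reactor-core I, reactor-core IV, and reactor-core V cross → the warehouse floor.
4. reactor-core II crosses ← the loading dock.
5. engineer I, engineer IV, and engineer V cross → the warehouse floor.
6. engineer IV and reactor-core IV cross ← the loading dock.
7. engineer II, engineer III, and engineer IV cross → the warehouse floor.
8. reactor-core I crosses ← the loading dock.
9. reactor-core II and reactor-core IV cross → the warehouse floor.
10. reactor-core II crosses ← the loading dock.
11. reactor-core I, reactor-core II, and reactor-core III cross → the warehouse floor.

11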